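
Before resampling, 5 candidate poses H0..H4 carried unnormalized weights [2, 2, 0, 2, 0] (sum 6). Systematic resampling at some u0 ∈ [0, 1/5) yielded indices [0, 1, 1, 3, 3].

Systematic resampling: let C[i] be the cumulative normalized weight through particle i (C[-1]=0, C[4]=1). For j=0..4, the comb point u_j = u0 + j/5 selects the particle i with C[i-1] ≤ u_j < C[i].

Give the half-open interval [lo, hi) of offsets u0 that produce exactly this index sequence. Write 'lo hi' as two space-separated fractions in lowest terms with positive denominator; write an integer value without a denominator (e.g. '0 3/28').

2/15 1/5

C = [1/3, 2/3, 2/3, 1, 1]
j=0 picked index 0: u0 ∈ [0, 1/3)
j=1 picked index 1: u0 ∈ [2/15, 7/15)
j=2 picked index 1: u0 ∈ [-1/15, 4/15)
j=3 picked index 3: u0 ∈ [1/15, 2/5)
j=4 picked index 3: u0 ∈ [-2/15, 1/5)
intersection: [2/15, 1/5)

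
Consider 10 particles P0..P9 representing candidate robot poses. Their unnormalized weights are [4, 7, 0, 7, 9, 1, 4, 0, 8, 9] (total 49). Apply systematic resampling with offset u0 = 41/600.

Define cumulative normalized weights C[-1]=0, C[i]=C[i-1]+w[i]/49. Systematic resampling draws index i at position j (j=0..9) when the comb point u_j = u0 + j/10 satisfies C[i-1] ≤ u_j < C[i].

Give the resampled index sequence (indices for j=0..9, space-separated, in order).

0 1 3 4 4 5 8 8 9 9

C = [4/49, 11/49, 11/49, 18/49, 27/49, 4/7, 32/49, 32/49, 40/49, 1]
j=0: u_0=41/600 ∈ [0, 4/49) → index 0
j=1: u_1=101/600 ∈ [4/49, 11/49) → index 1
j=2: u_2=161/600 ∈ [11/49, 18/49) → index 3
j=3: u_3=221/600 ∈ [18/49, 27/49) → index 4
j=4: u_4=281/600 ∈ [18/49, 27/49) → index 4
j=5: u_5=341/600 ∈ [27/49, 4/7) → index 5
j=6: u_6=401/600 ∈ [32/49, 40/49) → index 8
j=7: u_7=461/600 ∈ [32/49, 40/49) → index 8
j=8: u_8=521/600 ∈ [40/49, 1) → index 9
j=9: u_9=581/600 ∈ [40/49, 1) → index 9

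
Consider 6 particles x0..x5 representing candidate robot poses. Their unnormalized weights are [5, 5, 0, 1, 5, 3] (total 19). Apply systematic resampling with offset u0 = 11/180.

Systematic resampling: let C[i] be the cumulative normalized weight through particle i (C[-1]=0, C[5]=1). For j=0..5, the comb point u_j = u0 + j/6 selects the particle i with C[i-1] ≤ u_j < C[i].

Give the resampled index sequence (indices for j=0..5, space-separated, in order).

C = [5/19, 10/19, 10/19, 11/19, 16/19, 1]
j=0: u_0=11/180 ∈ [0, 5/19) → index 0
j=1: u_1=41/180 ∈ [0, 5/19) → index 0
j=2: u_2=71/180 ∈ [5/19, 10/19) → index 1
j=3: u_3=101/180 ∈ [10/19, 11/19) → index 3
j=4: u_4=131/180 ∈ [11/19, 16/19) → index 4
j=5: u_5=161/180 ∈ [16/19, 1) → index 5

0 0 1 3 4 5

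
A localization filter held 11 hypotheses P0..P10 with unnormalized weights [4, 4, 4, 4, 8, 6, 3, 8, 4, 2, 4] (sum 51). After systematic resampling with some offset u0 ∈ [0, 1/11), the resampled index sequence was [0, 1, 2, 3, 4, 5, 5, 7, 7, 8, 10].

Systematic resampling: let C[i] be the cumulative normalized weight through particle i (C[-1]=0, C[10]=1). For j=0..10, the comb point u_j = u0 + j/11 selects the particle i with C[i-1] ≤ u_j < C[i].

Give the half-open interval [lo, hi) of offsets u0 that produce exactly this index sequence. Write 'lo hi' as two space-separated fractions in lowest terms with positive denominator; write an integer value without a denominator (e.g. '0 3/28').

3/187 23/561

C = [4/51, 8/51, 4/17, 16/51, 8/17, 10/17, 11/17, 41/51, 15/17, 47/51, 1]
j=0 picked index 0: u0 ∈ [0, 4/51)
j=1 picked index 1: u0 ∈ [-7/561, 37/561)
j=2 picked index 2: u0 ∈ [-14/561, 10/187)
j=3 picked index 3: u0 ∈ [-7/187, 23/561)
j=4 picked index 4: u0 ∈ [-28/561, 20/187)
j=5 picked index 5: u0 ∈ [3/187, 25/187)
j=6 picked index 5: u0 ∈ [-14/187, 8/187)
j=7 picked index 7: u0 ∈ [2/187, 94/561)
j=8 picked index 7: u0 ∈ [-15/187, 43/561)
j=9 picked index 8: u0 ∈ [-8/561, 12/187)
j=10 picked index 10: u0 ∈ [7/561, 1/11)
intersection: [3/187, 23/561)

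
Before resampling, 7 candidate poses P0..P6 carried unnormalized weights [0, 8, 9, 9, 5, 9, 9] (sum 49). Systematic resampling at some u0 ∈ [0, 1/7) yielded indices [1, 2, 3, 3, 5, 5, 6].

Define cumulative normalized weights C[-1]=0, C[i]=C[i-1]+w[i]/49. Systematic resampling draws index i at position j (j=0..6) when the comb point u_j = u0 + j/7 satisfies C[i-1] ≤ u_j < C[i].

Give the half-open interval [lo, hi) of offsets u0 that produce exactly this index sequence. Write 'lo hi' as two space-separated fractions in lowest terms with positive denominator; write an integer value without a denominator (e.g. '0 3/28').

3/49 5/49

C = [0, 8/49, 17/49, 26/49, 31/49, 40/49, 1]
j=0 picked index 1: u0 ∈ [0, 8/49)
j=1 picked index 2: u0 ∈ [1/49, 10/49)
j=2 picked index 3: u0 ∈ [3/49, 12/49)
j=3 picked index 3: u0 ∈ [-4/49, 5/49)
j=4 picked index 5: u0 ∈ [3/49, 12/49)
j=5 picked index 5: u0 ∈ [-4/49, 5/49)
j=6 picked index 6: u0 ∈ [-2/49, 1/7)
intersection: [3/49, 5/49)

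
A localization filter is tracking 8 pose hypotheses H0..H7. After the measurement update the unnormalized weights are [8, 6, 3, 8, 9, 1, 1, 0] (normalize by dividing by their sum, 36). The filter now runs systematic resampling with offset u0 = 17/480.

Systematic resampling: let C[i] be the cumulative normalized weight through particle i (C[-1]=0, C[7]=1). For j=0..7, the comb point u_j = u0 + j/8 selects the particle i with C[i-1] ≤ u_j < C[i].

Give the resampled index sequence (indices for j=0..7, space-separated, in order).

C = [2/9, 7/18, 17/36, 25/36, 17/18, 35/36, 1, 1]
j=0: u_0=17/480 ∈ [0, 2/9) → index 0
j=1: u_1=77/480 ∈ [0, 2/9) → index 0
j=2: u_2=137/480 ∈ [2/9, 7/18) → index 1
j=3: u_3=197/480 ∈ [7/18, 17/36) → index 2
j=4: u_4=257/480 ∈ [17/36, 25/36) → index 3
j=5: u_5=317/480 ∈ [17/36, 25/36) → index 3
j=6: u_6=377/480 ∈ [25/36, 17/18) → index 4
j=7: u_7=437/480 ∈ [25/36, 17/18) → index 4

0 0 1 2 3 3 4 4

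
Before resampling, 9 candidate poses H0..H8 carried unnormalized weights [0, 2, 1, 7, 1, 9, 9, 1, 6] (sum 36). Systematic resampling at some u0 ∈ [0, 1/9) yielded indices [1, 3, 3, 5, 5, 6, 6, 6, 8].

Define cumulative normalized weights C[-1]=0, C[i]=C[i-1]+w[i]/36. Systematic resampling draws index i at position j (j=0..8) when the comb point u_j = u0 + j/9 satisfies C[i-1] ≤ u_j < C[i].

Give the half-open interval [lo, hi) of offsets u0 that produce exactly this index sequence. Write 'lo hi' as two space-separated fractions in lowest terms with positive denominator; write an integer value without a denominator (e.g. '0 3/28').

0 1/36

C = [0, 1/18, 1/12, 5/18, 11/36, 5/9, 29/36, 5/6, 1]
j=0 picked index 1: u0 ∈ [0, 1/18)
j=1 picked index 3: u0 ∈ [-1/36, 1/6)
j=2 picked index 3: u0 ∈ [-5/36, 1/18)
j=3 picked index 5: u0 ∈ [-1/36, 2/9)
j=4 picked index 5: u0 ∈ [-5/36, 1/9)
j=5 picked index 6: u0 ∈ [0, 1/4)
j=6 picked index 6: u0 ∈ [-1/9, 5/36)
j=7 picked index 6: u0 ∈ [-2/9, 1/36)
j=8 picked index 8: u0 ∈ [-1/18, 1/9)
intersection: [0, 1/36)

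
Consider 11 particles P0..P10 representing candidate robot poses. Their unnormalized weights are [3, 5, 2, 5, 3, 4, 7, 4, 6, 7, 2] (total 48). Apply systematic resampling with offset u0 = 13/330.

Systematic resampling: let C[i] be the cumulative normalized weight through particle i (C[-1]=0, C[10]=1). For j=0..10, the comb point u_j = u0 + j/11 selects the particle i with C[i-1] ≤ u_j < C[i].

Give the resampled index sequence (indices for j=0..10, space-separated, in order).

C = [1/16, 1/6, 5/24, 5/16, 3/8, 11/24, 29/48, 11/16, 13/16, 23/24, 1]
j=0: u_0=13/330 ∈ [0, 1/16) → index 0
j=1: u_1=43/330 ∈ [1/16, 1/6) → index 1
j=2: u_2=73/330 ∈ [5/24, 5/16) → index 3
j=3: u_3=103/330 ∈ [5/24, 5/16) → index 3
j=4: u_4=133/330 ∈ [3/8, 11/24) → index 5
j=5: u_5=163/330 ∈ [11/24, 29/48) → index 6
j=6: u_6=193/330 ∈ [11/24, 29/48) → index 6
j=7: u_7=223/330 ∈ [29/48, 11/16) → index 7
j=8: u_8=23/30 ∈ [11/16, 13/16) → index 8
j=9: u_9=283/330 ∈ [13/16, 23/24) → index 9
j=10: u_10=313/330 ∈ [13/16, 23/24) → index 9

0 1 3 3 5 6 6 7 8 9 9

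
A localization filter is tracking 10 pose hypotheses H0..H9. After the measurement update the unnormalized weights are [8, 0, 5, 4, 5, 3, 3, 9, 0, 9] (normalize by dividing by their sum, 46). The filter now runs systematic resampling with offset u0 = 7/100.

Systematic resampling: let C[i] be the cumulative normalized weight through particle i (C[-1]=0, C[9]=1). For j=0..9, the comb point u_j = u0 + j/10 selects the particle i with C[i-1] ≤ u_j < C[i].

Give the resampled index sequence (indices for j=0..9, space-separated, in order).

0 0 2 4 4 6 7 7 9 9

C = [4/23, 4/23, 13/46, 17/46, 11/23, 25/46, 14/23, 37/46, 37/46, 1]
j=0: u_0=7/100 ∈ [0, 4/23) → index 0
j=1: u_1=17/100 ∈ [0, 4/23) → index 0
j=2: u_2=27/100 ∈ [4/23, 13/46) → index 2
j=3: u_3=37/100 ∈ [17/46, 11/23) → index 4
j=4: u_4=47/100 ∈ [17/46, 11/23) → index 4
j=5: u_5=57/100 ∈ [25/46, 14/23) → index 6
j=6: u_6=67/100 ∈ [14/23, 37/46) → index 7
j=7: u_7=77/100 ∈ [14/23, 37/46) → index 7
j=8: u_8=87/100 ∈ [37/46, 1) → index 9
j=9: u_9=97/100 ∈ [37/46, 1) → index 9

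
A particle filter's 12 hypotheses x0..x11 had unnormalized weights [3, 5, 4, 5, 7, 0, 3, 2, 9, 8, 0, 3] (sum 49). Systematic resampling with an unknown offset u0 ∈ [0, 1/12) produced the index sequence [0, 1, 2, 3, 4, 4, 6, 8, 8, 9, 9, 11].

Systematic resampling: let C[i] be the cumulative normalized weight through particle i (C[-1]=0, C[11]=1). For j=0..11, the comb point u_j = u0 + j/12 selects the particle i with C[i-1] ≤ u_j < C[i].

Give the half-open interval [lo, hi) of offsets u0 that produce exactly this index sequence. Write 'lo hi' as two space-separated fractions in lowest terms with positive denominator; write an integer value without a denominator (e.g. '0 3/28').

C = [3/49, 8/49, 12/49, 17/49, 24/49, 24/49, 27/49, 29/49, 38/49, 46/49, 46/49, 1]
j=0 picked index 0: u0 ∈ [0, 3/49)
j=1 picked index 1: u0 ∈ [-13/588, 47/588)
j=2 picked index 2: u0 ∈ [-1/294, 23/294)
j=3 picked index 3: u0 ∈ [-1/196, 19/196)
j=4 picked index 4: u0 ∈ [2/147, 23/147)
j=5 picked index 4: u0 ∈ [-41/588, 43/588)
j=6 picked index 6: u0 ∈ [-1/98, 5/98)
j=7 picked index 8: u0 ∈ [5/588, 113/588)
j=8 picked index 8: u0 ∈ [-11/147, 16/147)
j=9 picked index 9: u0 ∈ [5/196, 37/196)
j=10 picked index 9: u0 ∈ [-17/294, 31/294)
j=11 picked index 11: u0 ∈ [13/588, 1/12)
intersection: [5/196, 5/98)

5/196 5/98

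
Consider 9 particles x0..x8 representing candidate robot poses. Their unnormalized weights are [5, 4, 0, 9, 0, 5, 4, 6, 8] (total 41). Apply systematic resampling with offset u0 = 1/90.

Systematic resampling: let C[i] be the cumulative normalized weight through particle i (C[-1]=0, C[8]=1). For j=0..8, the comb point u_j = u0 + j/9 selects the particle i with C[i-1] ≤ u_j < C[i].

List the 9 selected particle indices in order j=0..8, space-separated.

0 1 3 3 5 6 7 7 8

C = [5/41, 9/41, 9/41, 18/41, 18/41, 23/41, 27/41, 33/41, 1]
j=0: u_0=1/90 ∈ [0, 5/41) → index 0
j=1: u_1=11/90 ∈ [5/41, 9/41) → index 1
j=2: u_2=7/30 ∈ [9/41, 18/41) → index 3
j=3: u_3=31/90 ∈ [9/41, 18/41) → index 3
j=4: u_4=41/90 ∈ [18/41, 23/41) → index 5
j=5: u_5=17/30 ∈ [23/41, 27/41) → index 6
j=6: u_6=61/90 ∈ [27/41, 33/41) → index 7
j=7: u_7=71/90 ∈ [27/41, 33/41) → index 7
j=8: u_8=9/10 ∈ [33/41, 1) → index 8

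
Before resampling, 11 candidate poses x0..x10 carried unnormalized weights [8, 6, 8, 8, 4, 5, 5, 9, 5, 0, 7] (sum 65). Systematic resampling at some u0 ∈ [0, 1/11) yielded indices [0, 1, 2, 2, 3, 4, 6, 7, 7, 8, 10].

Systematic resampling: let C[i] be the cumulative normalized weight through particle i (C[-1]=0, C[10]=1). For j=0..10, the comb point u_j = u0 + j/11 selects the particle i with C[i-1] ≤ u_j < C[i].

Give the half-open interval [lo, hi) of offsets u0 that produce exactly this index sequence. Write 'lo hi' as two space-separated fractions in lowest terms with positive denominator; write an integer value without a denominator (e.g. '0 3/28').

C = [8/65, 14/65, 22/65, 6/13, 34/65, 3/5, 44/65, 53/65, 58/65, 58/65, 1]
j=0 picked index 0: u0 ∈ [0, 8/65)
j=1 picked index 1: u0 ∈ [23/715, 89/715)
j=2 picked index 2: u0 ∈ [24/715, 112/715)
j=3 picked index 2: u0 ∈ [-41/715, 47/715)
j=4 picked index 3: u0 ∈ [-18/715, 14/143)
j=5 picked index 4: u0 ∈ [1/143, 49/715)
j=6 picked index 6: u0 ∈ [3/55, 94/715)
j=7 picked index 7: u0 ∈ [29/715, 128/715)
j=8 picked index 7: u0 ∈ [-36/715, 63/715)
j=9 picked index 8: u0 ∈ [-2/715, 53/715)
j=10 picked index 10: u0 ∈ [-12/715, 1/11)
intersection: [3/55, 47/715)

3/55 47/715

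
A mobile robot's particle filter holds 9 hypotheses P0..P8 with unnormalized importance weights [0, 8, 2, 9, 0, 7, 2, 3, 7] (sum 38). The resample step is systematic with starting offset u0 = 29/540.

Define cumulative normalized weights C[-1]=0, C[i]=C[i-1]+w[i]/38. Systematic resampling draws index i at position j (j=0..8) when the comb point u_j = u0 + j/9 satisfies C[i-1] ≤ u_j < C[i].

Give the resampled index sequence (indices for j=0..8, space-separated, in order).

1 1 3 3 3 5 6 8 8

C = [0, 4/19, 5/19, 1/2, 1/2, 13/19, 14/19, 31/38, 1]
j=0: u_0=29/540 ∈ [0, 4/19) → index 1
j=1: u_1=89/540 ∈ [0, 4/19) → index 1
j=2: u_2=149/540 ∈ [5/19, 1/2) → index 3
j=3: u_3=209/540 ∈ [5/19, 1/2) → index 3
j=4: u_4=269/540 ∈ [5/19, 1/2) → index 3
j=5: u_5=329/540 ∈ [1/2, 13/19) → index 5
j=6: u_6=389/540 ∈ [13/19, 14/19) → index 6
j=7: u_7=449/540 ∈ [31/38, 1) → index 8
j=8: u_8=509/540 ∈ [31/38, 1) → index 8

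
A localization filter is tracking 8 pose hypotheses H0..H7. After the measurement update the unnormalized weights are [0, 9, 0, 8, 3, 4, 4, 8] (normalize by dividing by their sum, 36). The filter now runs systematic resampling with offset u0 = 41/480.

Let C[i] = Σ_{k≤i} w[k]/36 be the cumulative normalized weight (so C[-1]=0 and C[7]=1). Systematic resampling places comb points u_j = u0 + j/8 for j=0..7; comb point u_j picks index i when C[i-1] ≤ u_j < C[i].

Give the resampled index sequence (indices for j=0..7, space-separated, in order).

1 1 3 3 5 6 7 7

C = [0, 1/4, 1/4, 17/36, 5/9, 2/3, 7/9, 1]
j=0: u_0=41/480 ∈ [0, 1/4) → index 1
j=1: u_1=101/480 ∈ [0, 1/4) → index 1
j=2: u_2=161/480 ∈ [1/4, 17/36) → index 3
j=3: u_3=221/480 ∈ [1/4, 17/36) → index 3
j=4: u_4=281/480 ∈ [5/9, 2/3) → index 5
j=5: u_5=341/480 ∈ [2/3, 7/9) → index 6
j=6: u_6=401/480 ∈ [7/9, 1) → index 7
j=7: u_7=461/480 ∈ [7/9, 1) → index 7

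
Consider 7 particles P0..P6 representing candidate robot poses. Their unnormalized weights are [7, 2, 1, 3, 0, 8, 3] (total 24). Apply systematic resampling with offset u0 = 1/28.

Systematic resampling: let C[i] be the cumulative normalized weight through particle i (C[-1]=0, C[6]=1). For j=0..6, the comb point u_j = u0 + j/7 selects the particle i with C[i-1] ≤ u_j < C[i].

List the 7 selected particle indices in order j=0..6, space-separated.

0 0 1 3 5 5 6

C = [7/24, 3/8, 5/12, 13/24, 13/24, 7/8, 1]
j=0: u_0=1/28 ∈ [0, 7/24) → index 0
j=1: u_1=5/28 ∈ [0, 7/24) → index 0
j=2: u_2=9/28 ∈ [7/24, 3/8) → index 1
j=3: u_3=13/28 ∈ [5/12, 13/24) → index 3
j=4: u_4=17/28 ∈ [13/24, 7/8) → index 5
j=5: u_5=3/4 ∈ [13/24, 7/8) → index 5
j=6: u_6=25/28 ∈ [7/8, 1) → index 6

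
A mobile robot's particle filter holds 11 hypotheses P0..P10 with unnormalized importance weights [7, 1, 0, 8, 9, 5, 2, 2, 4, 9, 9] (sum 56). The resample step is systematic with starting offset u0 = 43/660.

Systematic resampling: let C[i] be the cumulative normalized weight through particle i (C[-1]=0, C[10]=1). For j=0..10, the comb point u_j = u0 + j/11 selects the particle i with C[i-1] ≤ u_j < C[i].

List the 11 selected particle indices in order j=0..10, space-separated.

C = [1/8, 1/7, 1/7, 2/7, 25/56, 15/28, 4/7, 17/28, 19/28, 47/56, 1]
j=0: u_0=43/660 ∈ [0, 1/8) → index 0
j=1: u_1=103/660 ∈ [1/7, 2/7) → index 3
j=2: u_2=163/660 ∈ [1/7, 2/7) → index 3
j=3: u_3=223/660 ∈ [2/7, 25/56) → index 4
j=4: u_4=283/660 ∈ [2/7, 25/56) → index 4
j=5: u_5=343/660 ∈ [25/56, 15/28) → index 5
j=6: u_6=403/660 ∈ [17/28, 19/28) → index 8
j=7: u_7=463/660 ∈ [19/28, 47/56) → index 9
j=8: u_8=523/660 ∈ [19/28, 47/56) → index 9
j=9: u_9=53/60 ∈ [47/56, 1) → index 10
j=10: u_10=643/660 ∈ [47/56, 1) → index 10

0 3 3 4 4 5 8 9 9 10 10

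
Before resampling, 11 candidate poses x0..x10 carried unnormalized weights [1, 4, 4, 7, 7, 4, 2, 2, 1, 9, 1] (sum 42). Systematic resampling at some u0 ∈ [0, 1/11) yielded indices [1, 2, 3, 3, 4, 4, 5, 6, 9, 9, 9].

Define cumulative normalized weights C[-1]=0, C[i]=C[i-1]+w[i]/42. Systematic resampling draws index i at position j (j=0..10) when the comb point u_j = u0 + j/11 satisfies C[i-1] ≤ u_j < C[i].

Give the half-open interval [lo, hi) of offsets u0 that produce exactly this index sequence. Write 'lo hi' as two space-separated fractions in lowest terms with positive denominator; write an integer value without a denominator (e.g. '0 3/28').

C = [1/42, 5/42, 3/14, 8/21, 23/42, 9/14, 29/42, 31/42, 16/21, 41/42, 1]
j=0 picked index 1: u0 ∈ [1/42, 5/42)
j=1 picked index 2: u0 ∈ [13/462, 19/154)
j=2 picked index 3: u0 ∈ [5/154, 46/231)
j=3 picked index 3: u0 ∈ [-9/154, 25/231)
j=4 picked index 4: u0 ∈ [4/231, 85/462)
j=5 picked index 4: u0 ∈ [-17/231, 43/462)
j=6 picked index 5: u0 ∈ [1/462, 15/154)
j=7 picked index 6: u0 ∈ [1/154, 25/462)
j=8 picked index 9: u0 ∈ [8/231, 115/462)
j=9 picked index 9: u0 ∈ [-13/231, 73/462)
j=10 picked index 9: u0 ∈ [-34/231, 31/462)
intersection: [8/231, 25/462)

8/231 25/462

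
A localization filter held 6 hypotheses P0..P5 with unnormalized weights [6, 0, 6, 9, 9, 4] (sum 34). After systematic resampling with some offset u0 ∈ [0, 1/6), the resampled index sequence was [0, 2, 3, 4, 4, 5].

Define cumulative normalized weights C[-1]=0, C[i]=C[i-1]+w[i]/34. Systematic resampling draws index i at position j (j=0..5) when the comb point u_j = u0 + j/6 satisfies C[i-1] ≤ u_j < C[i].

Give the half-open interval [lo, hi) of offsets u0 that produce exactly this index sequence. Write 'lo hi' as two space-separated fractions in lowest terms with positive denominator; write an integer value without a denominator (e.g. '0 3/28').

C = [3/17, 3/17, 6/17, 21/34, 15/17, 1]
j=0 picked index 0: u0 ∈ [0, 3/17)
j=1 picked index 2: u0 ∈ [1/102, 19/102)
j=2 picked index 3: u0 ∈ [1/51, 29/102)
j=3 picked index 4: u0 ∈ [2/17, 13/34)
j=4 picked index 4: u0 ∈ [-5/102, 11/51)
j=5 picked index 5: u0 ∈ [5/102, 1/6)
intersection: [2/17, 1/6)

2/17 1/6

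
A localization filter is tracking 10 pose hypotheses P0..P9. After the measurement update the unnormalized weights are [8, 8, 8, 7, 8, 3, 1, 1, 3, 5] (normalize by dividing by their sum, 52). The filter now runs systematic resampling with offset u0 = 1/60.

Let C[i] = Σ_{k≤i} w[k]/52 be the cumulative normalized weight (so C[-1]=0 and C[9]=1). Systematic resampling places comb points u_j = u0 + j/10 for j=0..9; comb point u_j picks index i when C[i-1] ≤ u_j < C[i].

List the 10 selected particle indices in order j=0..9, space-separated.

C = [2/13, 4/13, 6/13, 31/52, 3/4, 21/26, 43/52, 11/13, 47/52, 1]
j=0: u_0=1/60 ∈ [0, 2/13) → index 0
j=1: u_1=7/60 ∈ [0, 2/13) → index 0
j=2: u_2=13/60 ∈ [2/13, 4/13) → index 1
j=3: u_3=19/60 ∈ [4/13, 6/13) → index 2
j=4: u_4=5/12 ∈ [4/13, 6/13) → index 2
j=5: u_5=31/60 ∈ [6/13, 31/52) → index 3
j=6: u_6=37/60 ∈ [31/52, 3/4) → index 4
j=7: u_7=43/60 ∈ [31/52, 3/4) → index 4
j=8: u_8=49/60 ∈ [21/26, 43/52) → index 6
j=9: u_9=11/12 ∈ [47/52, 1) → index 9

0 0 1 2 2 3 4 4 6 9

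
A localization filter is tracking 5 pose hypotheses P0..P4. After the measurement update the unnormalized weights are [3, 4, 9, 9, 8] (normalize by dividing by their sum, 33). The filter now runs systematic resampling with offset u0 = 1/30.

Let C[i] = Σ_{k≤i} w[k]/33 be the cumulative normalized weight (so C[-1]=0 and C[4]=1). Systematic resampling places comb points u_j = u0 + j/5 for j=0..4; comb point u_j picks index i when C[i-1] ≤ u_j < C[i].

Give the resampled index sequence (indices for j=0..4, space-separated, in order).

C = [1/11, 7/33, 16/33, 25/33, 1]
j=0: u_0=1/30 ∈ [0, 1/11) → index 0
j=1: u_1=7/30 ∈ [7/33, 16/33) → index 2
j=2: u_2=13/30 ∈ [7/33, 16/33) → index 2
j=3: u_3=19/30 ∈ [16/33, 25/33) → index 3
j=4: u_4=5/6 ∈ [25/33, 1) → index 4

0 2 2 3 4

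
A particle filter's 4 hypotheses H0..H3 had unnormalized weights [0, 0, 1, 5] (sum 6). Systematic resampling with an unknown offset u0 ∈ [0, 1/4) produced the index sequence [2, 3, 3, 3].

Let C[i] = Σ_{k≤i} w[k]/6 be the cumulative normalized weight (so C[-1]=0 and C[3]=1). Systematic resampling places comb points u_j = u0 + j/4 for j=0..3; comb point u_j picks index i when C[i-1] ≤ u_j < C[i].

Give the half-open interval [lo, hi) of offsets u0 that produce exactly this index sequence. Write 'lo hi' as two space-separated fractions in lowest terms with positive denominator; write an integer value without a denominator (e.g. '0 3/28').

0 1/6

C = [0, 0, 1/6, 1]
j=0 picked index 2: u0 ∈ [0, 1/6)
j=1 picked index 3: u0 ∈ [-1/12, 3/4)
j=2 picked index 3: u0 ∈ [-1/3, 1/2)
j=3 picked index 3: u0 ∈ [-7/12, 1/4)
intersection: [0, 1/6)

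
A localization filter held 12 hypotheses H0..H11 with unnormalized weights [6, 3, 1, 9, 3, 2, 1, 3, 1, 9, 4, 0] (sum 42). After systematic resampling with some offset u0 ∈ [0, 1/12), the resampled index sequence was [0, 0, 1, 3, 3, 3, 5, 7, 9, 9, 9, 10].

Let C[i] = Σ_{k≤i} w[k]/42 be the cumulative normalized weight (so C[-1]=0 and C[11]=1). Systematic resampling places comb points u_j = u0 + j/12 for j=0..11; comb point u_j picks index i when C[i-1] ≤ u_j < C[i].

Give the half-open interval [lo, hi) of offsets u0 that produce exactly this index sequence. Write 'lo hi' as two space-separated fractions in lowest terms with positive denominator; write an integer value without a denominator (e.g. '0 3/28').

1/42 1/28

C = [1/7, 3/14, 5/21, 19/42, 11/21, 4/7, 25/42, 2/3, 29/42, 19/21, 1, 1]
j=0 picked index 0: u0 ∈ [0, 1/7)
j=1 picked index 0: u0 ∈ [-1/12, 5/84)
j=2 picked index 1: u0 ∈ [-1/42, 1/21)
j=3 picked index 3: u0 ∈ [-1/84, 17/84)
j=4 picked index 3: u0 ∈ [-2/21, 5/42)
j=5 picked index 3: u0 ∈ [-5/28, 1/28)
j=6 picked index 5: u0 ∈ [1/42, 1/14)
j=7 picked index 7: u0 ∈ [1/84, 1/12)
j=8 picked index 9: u0 ∈ [1/42, 5/21)
j=9 picked index 9: u0 ∈ [-5/84, 13/84)
j=10 picked index 9: u0 ∈ [-1/7, 1/14)
j=11 picked index 10: u0 ∈ [-1/84, 1/12)
intersection: [1/42, 1/28)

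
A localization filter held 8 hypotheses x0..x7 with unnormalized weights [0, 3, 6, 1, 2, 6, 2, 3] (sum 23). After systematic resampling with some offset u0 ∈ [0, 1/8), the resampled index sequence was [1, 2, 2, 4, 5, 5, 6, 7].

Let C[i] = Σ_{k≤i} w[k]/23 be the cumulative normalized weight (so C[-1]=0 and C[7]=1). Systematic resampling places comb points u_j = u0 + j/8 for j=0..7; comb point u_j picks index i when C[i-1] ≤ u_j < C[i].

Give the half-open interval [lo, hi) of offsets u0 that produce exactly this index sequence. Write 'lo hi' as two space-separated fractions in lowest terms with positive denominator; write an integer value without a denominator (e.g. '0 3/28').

C = [0, 3/23, 9/23, 10/23, 12/23, 18/23, 20/23, 1]
j=0 picked index 1: u0 ∈ [0, 3/23)
j=1 picked index 2: u0 ∈ [1/184, 49/184)
j=2 picked index 2: u0 ∈ [-11/92, 13/92)
j=3 picked index 4: u0 ∈ [11/184, 27/184)
j=4 picked index 5: u0 ∈ [1/46, 13/46)
j=5 picked index 5: u0 ∈ [-19/184, 29/184)
j=6 picked index 6: u0 ∈ [3/92, 11/92)
j=7 picked index 7: u0 ∈ [-1/184, 1/8)
intersection: [11/184, 11/92)

11/184 11/92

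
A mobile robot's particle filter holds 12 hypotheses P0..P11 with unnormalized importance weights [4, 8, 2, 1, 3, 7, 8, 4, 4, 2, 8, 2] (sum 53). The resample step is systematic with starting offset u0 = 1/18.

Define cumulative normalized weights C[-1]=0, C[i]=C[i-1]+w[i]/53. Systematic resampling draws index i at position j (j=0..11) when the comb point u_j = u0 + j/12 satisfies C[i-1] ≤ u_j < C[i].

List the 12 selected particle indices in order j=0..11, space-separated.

0 1 1 4 5 6 6 7 8 9 10 11

C = [4/53, 12/53, 14/53, 15/53, 18/53, 25/53, 33/53, 37/53, 41/53, 43/53, 51/53, 1]
j=0: u_0=1/18 ∈ [0, 4/53) → index 0
j=1: u_1=5/36 ∈ [4/53, 12/53) → index 1
j=2: u_2=2/9 ∈ [4/53, 12/53) → index 1
j=3: u_3=11/36 ∈ [15/53, 18/53) → index 4
j=4: u_4=7/18 ∈ [18/53, 25/53) → index 5
j=5: u_5=17/36 ∈ [25/53, 33/53) → index 6
j=6: u_6=5/9 ∈ [25/53, 33/53) → index 6
j=7: u_7=23/36 ∈ [33/53, 37/53) → index 7
j=8: u_8=13/18 ∈ [37/53, 41/53) → index 8
j=9: u_9=29/36 ∈ [41/53, 43/53) → index 9
j=10: u_10=8/9 ∈ [43/53, 51/53) → index 10
j=11: u_11=35/36 ∈ [51/53, 1) → index 11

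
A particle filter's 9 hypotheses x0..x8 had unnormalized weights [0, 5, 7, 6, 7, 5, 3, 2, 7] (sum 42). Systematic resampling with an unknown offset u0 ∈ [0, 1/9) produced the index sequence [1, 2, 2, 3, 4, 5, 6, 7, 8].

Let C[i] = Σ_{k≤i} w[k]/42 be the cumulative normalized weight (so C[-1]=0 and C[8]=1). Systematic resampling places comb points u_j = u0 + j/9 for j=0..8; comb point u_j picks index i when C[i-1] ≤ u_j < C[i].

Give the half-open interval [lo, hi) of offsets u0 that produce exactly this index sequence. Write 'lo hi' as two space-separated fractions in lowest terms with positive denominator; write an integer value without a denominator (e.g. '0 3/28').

C = [0, 5/42, 2/7, 3/7, 25/42, 5/7, 11/14, 5/6, 1]
j=0 picked index 1: u0 ∈ [0, 5/42)
j=1 picked index 2: u0 ∈ [1/126, 11/63)
j=2 picked index 2: u0 ∈ [-13/126, 4/63)
j=3 picked index 3: u0 ∈ [-1/21, 2/21)
j=4 picked index 4: u0 ∈ [-1/63, 19/126)
j=5 picked index 5: u0 ∈ [5/126, 10/63)
j=6 picked index 6: u0 ∈ [1/21, 5/42)
j=7 picked index 7: u0 ∈ [1/126, 1/18)
j=8 picked index 8: u0 ∈ [-1/18, 1/9)
intersection: [1/21, 1/18)

1/21 1/18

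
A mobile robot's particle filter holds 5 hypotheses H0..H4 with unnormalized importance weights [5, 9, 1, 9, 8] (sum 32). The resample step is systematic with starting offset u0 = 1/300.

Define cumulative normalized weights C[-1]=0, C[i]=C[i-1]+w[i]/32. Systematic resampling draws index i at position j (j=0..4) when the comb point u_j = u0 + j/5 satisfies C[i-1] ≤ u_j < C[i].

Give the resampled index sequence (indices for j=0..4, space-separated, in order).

C = [5/32, 7/16, 15/32, 3/4, 1]
j=0: u_0=1/300 ∈ [0, 5/32) → index 0
j=1: u_1=61/300 ∈ [5/32, 7/16) → index 1
j=2: u_2=121/300 ∈ [5/32, 7/16) → index 1
j=3: u_3=181/300 ∈ [15/32, 3/4) → index 3
j=4: u_4=241/300 ∈ [3/4, 1) → index 4

0 1 1 3 4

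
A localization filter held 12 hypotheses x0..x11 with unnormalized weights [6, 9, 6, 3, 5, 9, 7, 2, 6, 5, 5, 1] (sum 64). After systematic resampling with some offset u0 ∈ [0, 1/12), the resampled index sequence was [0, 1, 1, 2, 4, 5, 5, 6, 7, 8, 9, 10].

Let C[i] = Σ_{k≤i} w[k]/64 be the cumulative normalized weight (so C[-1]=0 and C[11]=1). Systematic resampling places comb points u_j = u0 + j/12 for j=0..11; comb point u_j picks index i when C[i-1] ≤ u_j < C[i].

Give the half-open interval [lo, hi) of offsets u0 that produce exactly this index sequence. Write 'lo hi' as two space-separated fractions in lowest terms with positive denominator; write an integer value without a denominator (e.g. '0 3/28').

C = [3/32, 15/64, 21/64, 3/8, 29/64, 19/32, 45/64, 47/64, 53/64, 29/32, 63/64, 1]
j=0 picked index 0: u0 ∈ [0, 3/32)
j=1 picked index 1: u0 ∈ [1/96, 29/192)
j=2 picked index 1: u0 ∈ [-7/96, 13/192)
j=3 picked index 2: u0 ∈ [-1/64, 5/64)
j=4 picked index 4: u0 ∈ [1/24, 23/192)
j=5 picked index 5: u0 ∈ [7/192, 17/96)
j=6 picked index 5: u0 ∈ [-3/64, 3/32)
j=7 picked index 6: u0 ∈ [1/96, 23/192)
j=8 picked index 7: u0 ∈ [7/192, 13/192)
j=9 picked index 8: u0 ∈ [-1/64, 5/64)
j=10 picked index 9: u0 ∈ [-1/192, 7/96)
j=11 picked index 10: u0 ∈ [-1/96, 13/192)
intersection: [1/24, 13/192)

1/24 13/192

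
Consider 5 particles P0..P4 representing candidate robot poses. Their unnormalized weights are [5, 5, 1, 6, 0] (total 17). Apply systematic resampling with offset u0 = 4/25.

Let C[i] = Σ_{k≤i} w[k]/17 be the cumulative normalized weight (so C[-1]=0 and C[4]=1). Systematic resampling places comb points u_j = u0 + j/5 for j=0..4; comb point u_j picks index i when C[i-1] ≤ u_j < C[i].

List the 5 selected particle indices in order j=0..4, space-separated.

0 1 1 3 3

C = [5/17, 10/17, 11/17, 1, 1]
j=0: u_0=4/25 ∈ [0, 5/17) → index 0
j=1: u_1=9/25 ∈ [5/17, 10/17) → index 1
j=2: u_2=14/25 ∈ [5/17, 10/17) → index 1
j=3: u_3=19/25 ∈ [11/17, 1) → index 3
j=4: u_4=24/25 ∈ [11/17, 1) → index 3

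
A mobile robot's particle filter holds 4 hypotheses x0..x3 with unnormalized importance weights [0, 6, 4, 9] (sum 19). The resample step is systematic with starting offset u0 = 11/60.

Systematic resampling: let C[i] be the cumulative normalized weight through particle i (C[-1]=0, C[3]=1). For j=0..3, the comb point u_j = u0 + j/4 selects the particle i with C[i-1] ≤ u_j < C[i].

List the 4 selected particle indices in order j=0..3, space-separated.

C = [0, 6/19, 10/19, 1]
j=0: u_0=11/60 ∈ [0, 6/19) → index 1
j=1: u_1=13/30 ∈ [6/19, 10/19) → index 2
j=2: u_2=41/60 ∈ [10/19, 1) → index 3
j=3: u_3=14/15 ∈ [10/19, 1) → index 3

1 2 3 3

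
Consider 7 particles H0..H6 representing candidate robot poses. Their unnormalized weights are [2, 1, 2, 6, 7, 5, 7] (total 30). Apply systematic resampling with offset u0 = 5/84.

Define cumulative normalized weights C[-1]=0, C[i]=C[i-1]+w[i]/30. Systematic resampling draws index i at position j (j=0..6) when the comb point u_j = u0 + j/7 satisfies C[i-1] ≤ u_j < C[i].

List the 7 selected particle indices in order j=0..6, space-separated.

0 3 3 4 5 6 6

C = [1/15, 1/10, 1/6, 11/30, 3/5, 23/30, 1]
j=0: u_0=5/84 ∈ [0, 1/15) → index 0
j=1: u_1=17/84 ∈ [1/6, 11/30) → index 3
j=2: u_2=29/84 ∈ [1/6, 11/30) → index 3
j=3: u_3=41/84 ∈ [11/30, 3/5) → index 4
j=4: u_4=53/84 ∈ [3/5, 23/30) → index 5
j=5: u_5=65/84 ∈ [23/30, 1) → index 6
j=6: u_6=11/12 ∈ [23/30, 1) → index 6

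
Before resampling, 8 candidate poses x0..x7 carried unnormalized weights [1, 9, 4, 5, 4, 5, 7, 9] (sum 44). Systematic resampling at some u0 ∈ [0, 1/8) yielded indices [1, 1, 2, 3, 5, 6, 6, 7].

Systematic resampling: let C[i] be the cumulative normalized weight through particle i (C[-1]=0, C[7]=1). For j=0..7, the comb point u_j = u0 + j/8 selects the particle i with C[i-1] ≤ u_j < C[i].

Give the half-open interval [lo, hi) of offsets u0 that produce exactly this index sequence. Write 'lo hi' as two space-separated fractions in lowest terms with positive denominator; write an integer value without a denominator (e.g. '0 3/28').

C = [1/44, 5/22, 7/22, 19/44, 23/44, 7/11, 35/44, 1]
j=0 picked index 1: u0 ∈ [1/44, 5/22)
j=1 picked index 1: u0 ∈ [-9/88, 9/88)
j=2 picked index 2: u0 ∈ [-1/44, 3/44)
j=3 picked index 3: u0 ∈ [-5/88, 5/88)
j=4 picked index 5: u0 ∈ [1/44, 3/22)
j=5 picked index 6: u0 ∈ [1/88, 15/88)
j=6 picked index 6: u0 ∈ [-5/44, 1/22)
j=7 picked index 7: u0 ∈ [-7/88, 1/8)
intersection: [1/44, 1/22)

1/44 1/22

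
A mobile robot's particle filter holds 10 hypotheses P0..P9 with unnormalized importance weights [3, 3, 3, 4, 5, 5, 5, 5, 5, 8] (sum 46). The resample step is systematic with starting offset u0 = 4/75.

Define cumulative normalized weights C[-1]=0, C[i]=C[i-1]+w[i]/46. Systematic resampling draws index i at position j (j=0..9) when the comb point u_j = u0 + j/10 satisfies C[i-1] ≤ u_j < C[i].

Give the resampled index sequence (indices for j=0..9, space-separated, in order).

0 2 3 4 5 6 7 8 9 9

C = [3/46, 3/23, 9/46, 13/46, 9/23, 1/2, 14/23, 33/46, 19/23, 1]
j=0: u_0=4/75 ∈ [0, 3/46) → index 0
j=1: u_1=23/150 ∈ [3/23, 9/46) → index 2
j=2: u_2=19/75 ∈ [9/46, 13/46) → index 3
j=3: u_3=53/150 ∈ [13/46, 9/23) → index 4
j=4: u_4=34/75 ∈ [9/23, 1/2) → index 5
j=5: u_5=83/150 ∈ [1/2, 14/23) → index 6
j=6: u_6=49/75 ∈ [14/23, 33/46) → index 7
j=7: u_7=113/150 ∈ [33/46, 19/23) → index 8
j=8: u_8=64/75 ∈ [19/23, 1) → index 9
j=9: u_9=143/150 ∈ [19/23, 1) → index 9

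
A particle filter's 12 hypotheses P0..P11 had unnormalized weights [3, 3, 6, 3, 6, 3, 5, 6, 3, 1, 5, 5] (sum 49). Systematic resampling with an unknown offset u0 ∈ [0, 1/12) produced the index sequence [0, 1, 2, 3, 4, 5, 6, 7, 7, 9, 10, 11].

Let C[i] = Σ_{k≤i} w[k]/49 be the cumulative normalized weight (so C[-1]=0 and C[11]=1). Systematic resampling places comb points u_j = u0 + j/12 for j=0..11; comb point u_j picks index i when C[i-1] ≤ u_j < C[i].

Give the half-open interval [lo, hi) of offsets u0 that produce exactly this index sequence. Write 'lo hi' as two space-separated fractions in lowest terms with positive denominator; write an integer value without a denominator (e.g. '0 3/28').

C = [3/49, 6/49, 12/49, 15/49, 3/7, 24/49, 29/49, 5/7, 38/49, 39/49, 44/49, 1]
j=0 picked index 0: u0 ∈ [0, 3/49)
j=1 picked index 1: u0 ∈ [-13/588, 23/588)
j=2 picked index 2: u0 ∈ [-13/294, 23/294)
j=3 picked index 3: u0 ∈ [-1/196, 11/196)
j=4 picked index 4: u0 ∈ [-4/147, 2/21)
j=5 picked index 5: u0 ∈ [1/84, 43/588)
j=6 picked index 6: u0 ∈ [-1/98, 9/98)
j=7 picked index 7: u0 ∈ [5/588, 11/84)
j=8 picked index 7: u0 ∈ [-11/147, 1/21)
j=9 picked index 9: u0 ∈ [5/196, 9/196)
j=10 picked index 10: u0 ∈ [-11/294, 19/294)
j=11 picked index 11: u0 ∈ [-11/588, 1/12)
intersection: [5/196, 23/588)

5/196 23/588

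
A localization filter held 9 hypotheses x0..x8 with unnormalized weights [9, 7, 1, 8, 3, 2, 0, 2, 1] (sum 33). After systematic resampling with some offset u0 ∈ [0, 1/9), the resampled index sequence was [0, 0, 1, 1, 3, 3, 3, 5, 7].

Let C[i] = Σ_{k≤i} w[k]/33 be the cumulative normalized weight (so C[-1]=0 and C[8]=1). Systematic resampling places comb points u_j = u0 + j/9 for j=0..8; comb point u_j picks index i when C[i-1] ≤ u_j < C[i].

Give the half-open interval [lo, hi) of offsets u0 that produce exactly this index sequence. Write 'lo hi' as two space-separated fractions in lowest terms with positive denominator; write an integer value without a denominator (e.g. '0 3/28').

7/99 8/99

C = [3/11, 16/33, 17/33, 25/33, 28/33, 10/11, 10/11, 32/33, 1]
j=0 picked index 0: u0 ∈ [0, 3/11)
j=1 picked index 0: u0 ∈ [-1/9, 16/99)
j=2 picked index 1: u0 ∈ [5/99, 26/99)
j=3 picked index 1: u0 ∈ [-2/33, 5/33)
j=4 picked index 3: u0 ∈ [7/99, 31/99)
j=5 picked index 3: u0 ∈ [-4/99, 20/99)
j=6 picked index 3: u0 ∈ [-5/33, 1/11)
j=7 picked index 5: u0 ∈ [7/99, 13/99)
j=8 picked index 7: u0 ∈ [2/99, 8/99)
intersection: [7/99, 8/99)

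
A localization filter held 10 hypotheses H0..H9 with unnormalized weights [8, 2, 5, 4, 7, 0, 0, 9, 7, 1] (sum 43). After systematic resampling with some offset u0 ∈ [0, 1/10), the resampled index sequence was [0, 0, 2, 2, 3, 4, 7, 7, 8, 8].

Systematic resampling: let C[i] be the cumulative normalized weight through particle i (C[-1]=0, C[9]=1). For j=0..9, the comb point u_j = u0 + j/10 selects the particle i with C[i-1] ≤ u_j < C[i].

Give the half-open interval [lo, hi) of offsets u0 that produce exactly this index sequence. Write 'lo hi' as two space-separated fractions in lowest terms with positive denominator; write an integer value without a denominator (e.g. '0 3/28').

7/215 9/215

C = [8/43, 10/43, 15/43, 19/43, 26/43, 26/43, 26/43, 35/43, 42/43, 1]
j=0 picked index 0: u0 ∈ [0, 8/43)
j=1 picked index 0: u0 ∈ [-1/10, 37/430)
j=2 picked index 2: u0 ∈ [7/215, 32/215)
j=3 picked index 2: u0 ∈ [-29/430, 21/430)
j=4 picked index 3: u0 ∈ [-11/215, 9/215)
j=5 picked index 4: u0 ∈ [-5/86, 9/86)
j=6 picked index 7: u0 ∈ [1/215, 46/215)
j=7 picked index 7: u0 ∈ [-41/430, 49/430)
j=8 picked index 8: u0 ∈ [3/215, 38/215)
j=9 picked index 8: u0 ∈ [-37/430, 33/430)
intersection: [7/215, 9/215)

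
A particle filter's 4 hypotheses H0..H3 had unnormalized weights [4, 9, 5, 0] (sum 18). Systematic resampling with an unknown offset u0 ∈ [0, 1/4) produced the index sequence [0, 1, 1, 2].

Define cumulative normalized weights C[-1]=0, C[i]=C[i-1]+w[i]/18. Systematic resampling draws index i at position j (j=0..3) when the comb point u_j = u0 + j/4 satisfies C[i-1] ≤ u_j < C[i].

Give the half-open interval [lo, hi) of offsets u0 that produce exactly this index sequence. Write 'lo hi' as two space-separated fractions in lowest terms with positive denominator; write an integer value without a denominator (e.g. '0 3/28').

C = [2/9, 13/18, 1, 1]
j=0 picked index 0: u0 ∈ [0, 2/9)
j=1 picked index 1: u0 ∈ [-1/36, 17/36)
j=2 picked index 1: u0 ∈ [-5/18, 2/9)
j=3 picked index 2: u0 ∈ [-1/36, 1/4)
intersection: [0, 2/9)

0 2/9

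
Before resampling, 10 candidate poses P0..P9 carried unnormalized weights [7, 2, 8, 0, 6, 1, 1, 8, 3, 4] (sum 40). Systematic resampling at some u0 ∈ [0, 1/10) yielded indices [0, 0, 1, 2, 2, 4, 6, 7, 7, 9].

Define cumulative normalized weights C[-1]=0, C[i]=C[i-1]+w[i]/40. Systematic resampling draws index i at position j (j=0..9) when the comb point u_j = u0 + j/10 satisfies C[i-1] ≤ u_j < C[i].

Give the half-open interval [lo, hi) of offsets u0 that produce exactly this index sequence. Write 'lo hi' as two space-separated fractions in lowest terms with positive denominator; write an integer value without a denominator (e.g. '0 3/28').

C = [7/40, 9/40, 17/40, 17/40, 23/40, 3/5, 5/8, 33/40, 9/10, 1]
j=0 picked index 0: u0 ∈ [0, 7/40)
j=1 picked index 0: u0 ∈ [-1/10, 3/40)
j=2 picked index 1: u0 ∈ [-1/40, 1/40)
j=3 picked index 2: u0 ∈ [-3/40, 1/8)
j=4 picked index 2: u0 ∈ [-7/40, 1/40)
j=5 picked index 4: u0 ∈ [-3/40, 3/40)
j=6 picked index 6: u0 ∈ [0, 1/40)
j=7 picked index 7: u0 ∈ [-3/40, 1/8)
j=8 picked index 7: u0 ∈ [-7/40, 1/40)
j=9 picked index 9: u0 ∈ [0, 1/10)
intersection: [0, 1/40)

0 1/40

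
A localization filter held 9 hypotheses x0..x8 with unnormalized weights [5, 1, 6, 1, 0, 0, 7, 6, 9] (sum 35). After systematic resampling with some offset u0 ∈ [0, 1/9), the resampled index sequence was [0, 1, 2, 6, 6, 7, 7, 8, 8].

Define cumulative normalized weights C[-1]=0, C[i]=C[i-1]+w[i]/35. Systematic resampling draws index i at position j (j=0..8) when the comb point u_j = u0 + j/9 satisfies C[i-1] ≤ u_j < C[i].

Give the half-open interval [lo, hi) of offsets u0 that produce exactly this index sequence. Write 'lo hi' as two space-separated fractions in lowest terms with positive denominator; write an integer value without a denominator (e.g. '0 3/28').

4/105 19/315

C = [1/7, 6/35, 12/35, 13/35, 13/35, 13/35, 4/7, 26/35, 1]
j=0 picked index 0: u0 ∈ [0, 1/7)
j=1 picked index 1: u0 ∈ [2/63, 19/315)
j=2 picked index 2: u0 ∈ [-16/315, 38/315)
j=3 picked index 6: u0 ∈ [4/105, 5/21)
j=4 picked index 6: u0 ∈ [-23/315, 8/63)
j=5 picked index 7: u0 ∈ [1/63, 59/315)
j=6 picked index 7: u0 ∈ [-2/21, 8/105)
j=7 picked index 8: u0 ∈ [-11/315, 2/9)
j=8 picked index 8: u0 ∈ [-46/315, 1/9)
intersection: [4/105, 19/315)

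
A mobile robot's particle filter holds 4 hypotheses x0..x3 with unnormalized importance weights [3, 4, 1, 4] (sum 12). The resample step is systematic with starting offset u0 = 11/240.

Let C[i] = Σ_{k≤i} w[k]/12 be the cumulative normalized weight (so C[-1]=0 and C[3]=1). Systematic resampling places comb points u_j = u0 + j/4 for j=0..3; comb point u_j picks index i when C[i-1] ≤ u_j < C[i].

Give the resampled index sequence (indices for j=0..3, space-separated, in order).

C = [1/4, 7/12, 2/3, 1]
j=0: u_0=11/240 ∈ [0, 1/4) → index 0
j=1: u_1=71/240 ∈ [1/4, 7/12) → index 1
j=2: u_2=131/240 ∈ [1/4, 7/12) → index 1
j=3: u_3=191/240 ∈ [2/3, 1) → index 3

0 1 1 3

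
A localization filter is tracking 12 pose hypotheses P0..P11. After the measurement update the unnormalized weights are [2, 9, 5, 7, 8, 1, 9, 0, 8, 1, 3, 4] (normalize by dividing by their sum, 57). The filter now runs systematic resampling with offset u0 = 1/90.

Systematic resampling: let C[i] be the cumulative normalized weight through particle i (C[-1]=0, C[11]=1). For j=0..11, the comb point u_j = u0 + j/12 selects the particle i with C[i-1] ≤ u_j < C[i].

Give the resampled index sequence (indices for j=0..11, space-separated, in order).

C = [2/57, 11/57, 16/57, 23/57, 31/57, 32/57, 41/57, 41/57, 49/57, 50/57, 53/57, 1]
j=0: u_0=1/90 ∈ [0, 2/57) → index 0
j=1: u_1=17/180 ∈ [2/57, 11/57) → index 1
j=2: u_2=8/45 ∈ [2/57, 11/57) → index 1
j=3: u_3=47/180 ∈ [11/57, 16/57) → index 2
j=4: u_4=31/90 ∈ [16/57, 23/57) → index 3
j=5: u_5=77/180 ∈ [23/57, 31/57) → index 4
j=6: u_6=23/45 ∈ [23/57, 31/57) → index 4
j=7: u_7=107/180 ∈ [32/57, 41/57) → index 6
j=8: u_8=61/90 ∈ [32/57, 41/57) → index 6
j=9: u_9=137/180 ∈ [41/57, 49/57) → index 8
j=10: u_10=38/45 ∈ [41/57, 49/57) → index 8
j=11: u_11=167/180 ∈ [50/57, 53/57) → index 10

0 1 1 2 3 4 4 6 6 8 8 10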